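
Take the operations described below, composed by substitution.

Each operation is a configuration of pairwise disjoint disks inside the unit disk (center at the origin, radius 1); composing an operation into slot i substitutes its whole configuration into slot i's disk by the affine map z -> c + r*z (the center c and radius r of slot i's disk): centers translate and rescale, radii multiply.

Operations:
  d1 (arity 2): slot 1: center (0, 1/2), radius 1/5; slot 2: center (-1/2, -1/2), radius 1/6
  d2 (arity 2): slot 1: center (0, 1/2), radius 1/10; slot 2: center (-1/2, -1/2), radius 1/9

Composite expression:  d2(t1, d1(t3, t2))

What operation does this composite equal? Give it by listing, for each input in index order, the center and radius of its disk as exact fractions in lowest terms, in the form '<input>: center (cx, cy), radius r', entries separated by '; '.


Nesting under d2 composes maps z -> c + r*z down each t-path.
input t1: composing its 1 substitution step yields center (0, 1/2), radius 1/10
input t3: composing its 2 substitution steps yields center (-1/2, -4/9), radius 1/45
input t2: composing its 2 substitution steps yields center (-5/9, -5/9), radius 1/54

t1: center (0, 1/2), radius 1/10; t2: center (-5/9, -5/9), radius 1/54; t3: center (-1/2, -4/9), radius 1/45


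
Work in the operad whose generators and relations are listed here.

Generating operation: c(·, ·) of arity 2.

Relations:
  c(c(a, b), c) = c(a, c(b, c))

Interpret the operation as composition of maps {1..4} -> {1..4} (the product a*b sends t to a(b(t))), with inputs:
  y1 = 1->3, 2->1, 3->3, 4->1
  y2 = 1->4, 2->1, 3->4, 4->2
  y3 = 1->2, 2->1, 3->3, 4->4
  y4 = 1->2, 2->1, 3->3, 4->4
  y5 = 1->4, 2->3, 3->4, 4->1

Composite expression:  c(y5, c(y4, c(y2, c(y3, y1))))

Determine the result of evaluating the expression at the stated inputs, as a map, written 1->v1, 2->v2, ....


1->1, 2->3, 3->1, 4->3


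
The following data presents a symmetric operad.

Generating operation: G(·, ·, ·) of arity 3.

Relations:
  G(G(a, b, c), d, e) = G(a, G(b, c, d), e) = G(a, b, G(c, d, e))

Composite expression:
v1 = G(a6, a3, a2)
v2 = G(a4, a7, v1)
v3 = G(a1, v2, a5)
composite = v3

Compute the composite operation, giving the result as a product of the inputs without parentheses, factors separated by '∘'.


a1 ∘ a4 ∘ a7 ∘ a6 ∘ a3 ∘ a2 ∘ a5


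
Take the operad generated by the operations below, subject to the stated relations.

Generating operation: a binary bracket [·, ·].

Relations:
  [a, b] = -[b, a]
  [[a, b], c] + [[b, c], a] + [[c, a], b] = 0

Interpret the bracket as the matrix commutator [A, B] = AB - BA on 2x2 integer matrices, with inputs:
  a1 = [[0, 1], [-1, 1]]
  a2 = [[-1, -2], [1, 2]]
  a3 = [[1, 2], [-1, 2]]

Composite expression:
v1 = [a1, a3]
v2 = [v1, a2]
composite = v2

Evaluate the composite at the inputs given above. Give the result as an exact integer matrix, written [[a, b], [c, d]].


[[-1, -7], [-2, 1]]


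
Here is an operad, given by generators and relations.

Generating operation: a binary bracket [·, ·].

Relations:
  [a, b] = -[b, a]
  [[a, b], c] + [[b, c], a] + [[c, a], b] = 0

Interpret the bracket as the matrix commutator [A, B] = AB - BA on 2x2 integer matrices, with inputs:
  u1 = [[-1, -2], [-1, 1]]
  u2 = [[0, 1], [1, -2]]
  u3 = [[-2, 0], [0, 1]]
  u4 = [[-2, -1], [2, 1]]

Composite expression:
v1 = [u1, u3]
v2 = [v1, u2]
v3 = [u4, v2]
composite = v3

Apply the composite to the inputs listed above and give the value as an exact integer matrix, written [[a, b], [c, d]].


[[-30, -54], [-18, 30]]

[u1, u3] = [[0, -6], [3, 0]]
[[u1, u3], u2] = [[-9, 12], [6, 9]]
[u4, [[u1, u3], u2]] = [[-30, -54], [-18, 30]]


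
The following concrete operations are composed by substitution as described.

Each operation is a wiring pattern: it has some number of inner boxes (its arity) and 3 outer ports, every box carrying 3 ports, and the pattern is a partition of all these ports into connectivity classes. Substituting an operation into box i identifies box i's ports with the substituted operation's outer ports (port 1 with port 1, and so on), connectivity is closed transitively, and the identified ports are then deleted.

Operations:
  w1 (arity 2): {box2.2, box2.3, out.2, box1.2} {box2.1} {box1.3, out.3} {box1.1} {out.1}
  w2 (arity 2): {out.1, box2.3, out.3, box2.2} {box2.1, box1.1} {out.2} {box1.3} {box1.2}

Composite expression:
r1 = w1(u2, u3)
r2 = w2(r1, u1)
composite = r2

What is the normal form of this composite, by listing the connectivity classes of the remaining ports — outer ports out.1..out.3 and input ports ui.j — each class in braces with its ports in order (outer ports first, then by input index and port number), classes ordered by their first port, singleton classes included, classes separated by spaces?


Connectivity passes through glued w2-boundaries; trace each wire chain.
w1 over (u2, u3) gives {out.1} {out.2, u2.2, u3.2, u3.3} {out.3, u2.3} {u2.1} {u3.1}, out.j being that stage's outer ports
w2 over (u2, u3, u1) gives {out.1, out.3, u1.2, u1.3} {out.2} {u1.1} {u2.1} {u2.2, u3.2, u3.3} {u2.3} {u3.1}, out.j being that stage's outer ports

{out.1, out.3, u1.2, u1.3} {out.2} {u1.1} {u2.1} {u2.2, u3.2, u3.3} {u2.3} {u3.1}


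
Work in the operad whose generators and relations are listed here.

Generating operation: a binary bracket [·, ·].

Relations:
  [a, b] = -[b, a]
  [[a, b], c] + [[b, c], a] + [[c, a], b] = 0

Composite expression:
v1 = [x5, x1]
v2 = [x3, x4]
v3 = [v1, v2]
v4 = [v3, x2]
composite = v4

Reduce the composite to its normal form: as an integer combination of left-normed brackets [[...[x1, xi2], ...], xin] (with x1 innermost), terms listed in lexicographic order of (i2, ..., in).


A multilinear Lie element is pinned by x1-initial words (x1 innermost).
Composite bracket: [[[x5, x1], [x3, x4]], x2]
The bracket unfolds into 16 signed words via [a, b] = ab - ba (2^4 = 16).
Collect the words opening with x1:
  x1x5x3x4x2 appears with sign -1, giving the term -[[[[x1, x5], x3], x4], x2]
  x1x5x4x3x2 appears with sign +1, giving the term +[[[[x1, x5], x4], x3], x2]

-[[[[x1, x5], x3], x4], x2] + [[[[x1, x5], x4], x3], x2]


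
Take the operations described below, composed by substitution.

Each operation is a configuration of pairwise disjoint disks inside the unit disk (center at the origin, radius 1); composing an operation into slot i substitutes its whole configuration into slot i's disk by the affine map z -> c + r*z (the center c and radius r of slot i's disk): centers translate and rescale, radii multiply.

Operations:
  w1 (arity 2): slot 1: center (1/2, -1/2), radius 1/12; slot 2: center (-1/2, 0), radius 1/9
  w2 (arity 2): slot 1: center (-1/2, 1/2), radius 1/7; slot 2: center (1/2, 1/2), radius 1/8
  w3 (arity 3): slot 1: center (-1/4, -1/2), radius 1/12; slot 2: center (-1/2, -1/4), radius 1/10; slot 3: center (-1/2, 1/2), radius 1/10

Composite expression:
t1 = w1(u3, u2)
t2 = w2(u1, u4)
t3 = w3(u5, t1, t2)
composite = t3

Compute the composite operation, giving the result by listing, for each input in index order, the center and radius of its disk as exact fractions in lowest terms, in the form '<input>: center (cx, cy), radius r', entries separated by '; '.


u1: center (-11/20, 11/20), radius 1/70; u2: center (-11/20, -1/4), radius 1/90; u3: center (-9/20, -3/10), radius 1/120; u4: center (-9/20, 11/20), radius 1/80; u5: center (-1/4, -1/2), radius 1/12

Each u-disk chains the slot maps above it in w3; radii multiply.
u5: after 1 affine step, its disk has center (-1/4, -1/2), radius 1/12
u3: after 2 affine steps, its disk has center (-9/20, -3/10), radius 1/120
u2: after 2 affine steps, its disk has center (-11/20, -1/4), radius 1/90
u1: after 2 affine steps, its disk has center (-11/20, 11/20), radius 1/70
u4: after 2 affine steps, its disk has center (-9/20, 11/20), radius 1/80


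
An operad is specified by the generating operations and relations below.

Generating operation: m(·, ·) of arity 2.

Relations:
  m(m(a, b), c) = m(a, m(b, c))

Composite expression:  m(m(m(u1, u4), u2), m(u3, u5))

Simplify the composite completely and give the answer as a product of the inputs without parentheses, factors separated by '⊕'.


The m-tree's shape is irrelevant; the u-reading-order decides.
m(u1, u4) unparenthesizes to u1 ⊕ u4
m(m(u1, u4), u2) unparenthesizes to u1 ⊕ u4 ⊕ u2
m(u3, u5) unparenthesizes to u3 ⊕ u5
m(m(m(u1, u4), u2), m(u3, u5)) unparenthesizes to u1 ⊕ u4 ⊕ u2 ⊕ u3 ⊕ u5

u1 ⊕ u4 ⊕ u2 ⊕ u3 ⊕ u5


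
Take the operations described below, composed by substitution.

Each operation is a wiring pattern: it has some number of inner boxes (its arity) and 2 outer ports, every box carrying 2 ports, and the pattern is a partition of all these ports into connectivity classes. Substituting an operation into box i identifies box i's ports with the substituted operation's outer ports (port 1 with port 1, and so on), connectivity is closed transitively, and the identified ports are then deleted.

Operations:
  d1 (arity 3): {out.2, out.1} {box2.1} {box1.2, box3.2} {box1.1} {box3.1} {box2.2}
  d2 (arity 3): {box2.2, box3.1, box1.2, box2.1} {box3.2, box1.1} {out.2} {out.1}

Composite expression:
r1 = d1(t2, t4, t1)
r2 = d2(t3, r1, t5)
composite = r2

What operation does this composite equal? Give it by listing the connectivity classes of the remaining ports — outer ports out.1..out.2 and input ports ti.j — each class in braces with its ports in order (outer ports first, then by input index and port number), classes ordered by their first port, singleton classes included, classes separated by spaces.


{out.1} {out.2} {t1.1} {t1.2, t2.2} {t2.1} {t3.1, t5.2} {t3.2, t5.1} {t4.1} {t4.2}

Two ports join when wires chain via d2-identified ports.
the subtree at d1 composes to {out.1, out.2} {t1.1} {t1.2, t2.2} {t2.1} {t4.1} {t4.2} on (t2, t4, t1); out.j = own outer ports
the subtree at d2 composes to {out.1} {out.2} {t1.1} {t1.2, t2.2} {t2.1} {t3.1, t5.2} {t3.2, t5.1} {t4.1} {t4.2} on (t3, t2, t4, t1, t5); out.j = own outer ports


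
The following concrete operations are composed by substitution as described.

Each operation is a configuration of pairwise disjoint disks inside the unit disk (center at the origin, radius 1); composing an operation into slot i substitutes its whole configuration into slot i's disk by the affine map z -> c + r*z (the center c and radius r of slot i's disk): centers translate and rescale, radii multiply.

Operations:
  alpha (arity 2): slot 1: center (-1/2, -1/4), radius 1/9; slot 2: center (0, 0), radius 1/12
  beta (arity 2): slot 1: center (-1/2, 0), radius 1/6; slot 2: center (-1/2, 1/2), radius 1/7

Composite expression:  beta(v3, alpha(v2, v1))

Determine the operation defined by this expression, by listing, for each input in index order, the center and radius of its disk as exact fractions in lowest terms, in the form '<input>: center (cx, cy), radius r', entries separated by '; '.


Follow each v-input down from beta: c' goes to c + r*c', radius to r*r'.
input v3: applying the 1 nested substitution gives center (-1/2, 0), radius 1/6
input v2: applying the 2 nested substitutions gives center (-4/7, 13/28), radius 1/63
input v1: applying the 2 nested substitutions gives center (-1/2, 1/2), radius 1/84

v1: center (-1/2, 1/2), radius 1/84; v2: center (-4/7, 13/28), radius 1/63; v3: center (-1/2, 0), radius 1/6


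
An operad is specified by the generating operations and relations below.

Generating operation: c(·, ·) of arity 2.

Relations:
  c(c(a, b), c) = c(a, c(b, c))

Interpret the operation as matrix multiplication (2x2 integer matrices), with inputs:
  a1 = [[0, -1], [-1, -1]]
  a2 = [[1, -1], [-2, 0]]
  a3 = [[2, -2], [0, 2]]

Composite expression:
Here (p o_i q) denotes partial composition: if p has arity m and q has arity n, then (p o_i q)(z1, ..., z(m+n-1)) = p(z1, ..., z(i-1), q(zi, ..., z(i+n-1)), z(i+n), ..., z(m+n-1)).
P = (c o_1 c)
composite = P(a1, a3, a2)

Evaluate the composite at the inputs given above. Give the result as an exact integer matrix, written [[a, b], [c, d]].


[[4, 0], [-2, 2]]

c(a1, a3) = [[0, -2], [-2, 0]]
c(c(a1, a3), a2) = [[4, 0], [-2, 2]]


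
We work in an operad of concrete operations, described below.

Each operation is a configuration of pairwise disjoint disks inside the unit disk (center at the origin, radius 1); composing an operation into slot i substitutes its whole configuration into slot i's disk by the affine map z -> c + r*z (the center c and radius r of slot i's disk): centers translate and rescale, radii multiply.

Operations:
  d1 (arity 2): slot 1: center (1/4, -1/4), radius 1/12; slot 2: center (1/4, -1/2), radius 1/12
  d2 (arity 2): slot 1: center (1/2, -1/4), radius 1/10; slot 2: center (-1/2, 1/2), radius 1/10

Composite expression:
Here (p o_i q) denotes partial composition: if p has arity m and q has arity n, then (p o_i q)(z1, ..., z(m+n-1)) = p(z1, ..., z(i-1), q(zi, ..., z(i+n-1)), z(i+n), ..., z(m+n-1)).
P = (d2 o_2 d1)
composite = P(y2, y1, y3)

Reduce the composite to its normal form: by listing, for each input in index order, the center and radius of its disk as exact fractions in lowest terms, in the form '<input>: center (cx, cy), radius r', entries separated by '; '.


Below d2, radii multiply path by path; the y-disk centers shift.
for y2, the 1-step affine chain lands on center (1/2, -1/4), radius 1/10
for y1, the 2-step affine chain lands on center (-19/40, 19/40), radius 1/120
for y3, the 2-step affine chain lands on center (-19/40, 9/20), radius 1/120

y1: center (-19/40, 19/40), radius 1/120; y2: center (1/2, -1/4), radius 1/10; y3: center (-19/40, 9/20), radius 1/120


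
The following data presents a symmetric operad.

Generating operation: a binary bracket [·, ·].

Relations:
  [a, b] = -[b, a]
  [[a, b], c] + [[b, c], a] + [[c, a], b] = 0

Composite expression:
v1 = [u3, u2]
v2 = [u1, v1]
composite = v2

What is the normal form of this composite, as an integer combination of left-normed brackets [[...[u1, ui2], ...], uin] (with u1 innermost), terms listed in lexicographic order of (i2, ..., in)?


Left-normed coefficients sit on the u1-initial expansion words.
Composite bracket: [u1, [u3, u2]]
The bracket unfolds into 4 signed words via [a, b] = ab - ba (2^2 = 4).
The u1-initial words carry the normal form:
  word u1u2u3 has sign -1, contributing -[[u1, u2], u3]
  word u1u3u2 has sign +1, contributing +[[u1, u3], u2]

-[[u1, u2], u3] + [[u1, u3], u2]


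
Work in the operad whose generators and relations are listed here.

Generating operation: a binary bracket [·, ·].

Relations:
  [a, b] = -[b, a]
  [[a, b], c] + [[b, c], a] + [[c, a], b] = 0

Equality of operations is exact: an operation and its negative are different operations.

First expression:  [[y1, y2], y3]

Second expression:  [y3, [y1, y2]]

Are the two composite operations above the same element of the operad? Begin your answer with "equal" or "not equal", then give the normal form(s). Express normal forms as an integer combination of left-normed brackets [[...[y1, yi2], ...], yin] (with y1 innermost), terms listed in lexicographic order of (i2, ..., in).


not equal — first [[y1, y2], y3], second -[[y1, y2], y3]


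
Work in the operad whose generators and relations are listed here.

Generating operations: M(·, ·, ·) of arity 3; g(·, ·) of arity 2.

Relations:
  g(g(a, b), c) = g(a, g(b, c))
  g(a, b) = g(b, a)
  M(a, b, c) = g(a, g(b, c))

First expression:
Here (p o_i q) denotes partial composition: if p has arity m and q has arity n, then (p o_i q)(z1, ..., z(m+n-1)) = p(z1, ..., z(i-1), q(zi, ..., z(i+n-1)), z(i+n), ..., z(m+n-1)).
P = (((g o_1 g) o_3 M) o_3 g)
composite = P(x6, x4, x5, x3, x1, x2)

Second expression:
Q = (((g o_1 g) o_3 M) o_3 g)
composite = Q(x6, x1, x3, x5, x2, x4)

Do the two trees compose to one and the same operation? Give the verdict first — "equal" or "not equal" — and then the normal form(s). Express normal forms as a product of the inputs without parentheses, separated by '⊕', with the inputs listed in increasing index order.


equal; both compose to x1 ⊕ x2 ⊕ x3 ⊕ x4 ⊕ x5 ⊕ x6

In normal form, the first expression is x1 ⊕ x2 ⊕ x3 ⊕ x4 ⊕ x5 ⊕ x6
In normal form, the second expression is x1 ⊕ x2 ⊕ x3 ⊕ x4 ⊕ x5 ⊕ x6
Both agree, so they are equal.


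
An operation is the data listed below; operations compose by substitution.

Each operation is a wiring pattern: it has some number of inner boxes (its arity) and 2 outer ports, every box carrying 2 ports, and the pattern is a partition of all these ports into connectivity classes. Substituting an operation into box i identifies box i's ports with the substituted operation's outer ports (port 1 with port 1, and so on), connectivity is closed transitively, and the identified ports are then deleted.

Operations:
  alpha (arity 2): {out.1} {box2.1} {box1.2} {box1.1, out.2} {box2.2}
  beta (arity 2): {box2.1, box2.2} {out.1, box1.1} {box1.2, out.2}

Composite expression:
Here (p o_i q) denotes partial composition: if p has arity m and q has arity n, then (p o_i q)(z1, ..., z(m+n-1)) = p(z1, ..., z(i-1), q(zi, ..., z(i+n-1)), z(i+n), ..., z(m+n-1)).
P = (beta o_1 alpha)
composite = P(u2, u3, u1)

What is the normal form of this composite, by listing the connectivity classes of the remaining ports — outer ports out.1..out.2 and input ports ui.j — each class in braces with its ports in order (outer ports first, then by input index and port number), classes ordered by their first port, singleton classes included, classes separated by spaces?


{out.1} {out.2, u2.1} {u1.1, u1.2} {u2.2} {u3.1} {u3.2}

Connectivity passes through glued beta-boundaries; trace each wire chain.
after alpha, the pattern on (u2, u3) reads {out.1} {out.2, u2.1} {u2.2} {u3.1} {u3.2} (out.j = its outer ports)
after beta, the pattern on (u2, u3, u1) reads {out.1} {out.2, u2.1} {u1.1, u1.2} {u2.2} {u3.1} {u3.2} (out.j = its outer ports)


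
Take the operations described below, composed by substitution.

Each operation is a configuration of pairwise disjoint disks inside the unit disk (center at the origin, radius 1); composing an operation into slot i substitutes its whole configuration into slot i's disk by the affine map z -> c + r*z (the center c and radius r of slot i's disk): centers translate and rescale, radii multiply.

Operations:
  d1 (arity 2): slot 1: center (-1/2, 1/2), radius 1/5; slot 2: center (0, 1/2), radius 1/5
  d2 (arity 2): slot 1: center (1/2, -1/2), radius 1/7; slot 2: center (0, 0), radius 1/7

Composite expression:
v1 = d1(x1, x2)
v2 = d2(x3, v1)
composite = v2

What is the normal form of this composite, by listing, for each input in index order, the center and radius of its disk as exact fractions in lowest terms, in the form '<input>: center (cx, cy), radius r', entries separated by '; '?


x1: center (-1/14, 1/14), radius 1/35; x2: center (0, 1/14), radius 1/35; x3: center (1/2, -1/2), radius 1/7

Affine substitution under d2: radii multiply and x-centers shift.
for x3, the 1-step affine chain lands on center (1/2, -1/2), radius 1/7
for x1, the 2-step affine chain lands on center (-1/14, 1/14), radius 1/35
for x2, the 2-step affine chain lands on center (0, 1/14), radius 1/35


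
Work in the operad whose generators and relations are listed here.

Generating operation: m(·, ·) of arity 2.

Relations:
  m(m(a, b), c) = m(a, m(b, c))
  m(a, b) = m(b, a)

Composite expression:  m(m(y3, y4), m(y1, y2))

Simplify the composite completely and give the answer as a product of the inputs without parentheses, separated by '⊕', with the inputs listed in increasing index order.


y1 ⊕ y2 ⊕ y3 ⊕ y4

Reordering under m is free, so list the y-inputs canonically.
m(y3, y4) unparenthesizes to y3 ⊕ y4
m(y1, y2) unparenthesizes to y1 ⊕ y2
m(m(y3, y4), m(y1, y2)) unparenthesizes to y3 ⊕ y4 ⊕ y1 ⊕ y2
putting the inputs in ascending order: y1 ⊕ y2 ⊕ y3 ⊕ y4


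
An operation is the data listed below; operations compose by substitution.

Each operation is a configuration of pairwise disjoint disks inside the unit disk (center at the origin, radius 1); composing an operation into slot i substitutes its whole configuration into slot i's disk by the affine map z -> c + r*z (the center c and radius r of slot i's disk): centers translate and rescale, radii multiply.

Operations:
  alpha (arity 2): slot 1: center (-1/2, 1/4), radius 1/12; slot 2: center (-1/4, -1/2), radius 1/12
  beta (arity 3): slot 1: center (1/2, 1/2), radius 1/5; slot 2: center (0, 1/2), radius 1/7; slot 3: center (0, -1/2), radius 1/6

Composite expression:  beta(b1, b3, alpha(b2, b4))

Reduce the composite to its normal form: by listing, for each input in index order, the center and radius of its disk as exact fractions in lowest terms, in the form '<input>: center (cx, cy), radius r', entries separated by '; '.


b1: center (1/2, 1/2), radius 1/5; b2: center (-1/12, -11/24), radius 1/72; b3: center (0, 1/2), radius 1/7; b4: center (-1/24, -7/12), radius 1/72


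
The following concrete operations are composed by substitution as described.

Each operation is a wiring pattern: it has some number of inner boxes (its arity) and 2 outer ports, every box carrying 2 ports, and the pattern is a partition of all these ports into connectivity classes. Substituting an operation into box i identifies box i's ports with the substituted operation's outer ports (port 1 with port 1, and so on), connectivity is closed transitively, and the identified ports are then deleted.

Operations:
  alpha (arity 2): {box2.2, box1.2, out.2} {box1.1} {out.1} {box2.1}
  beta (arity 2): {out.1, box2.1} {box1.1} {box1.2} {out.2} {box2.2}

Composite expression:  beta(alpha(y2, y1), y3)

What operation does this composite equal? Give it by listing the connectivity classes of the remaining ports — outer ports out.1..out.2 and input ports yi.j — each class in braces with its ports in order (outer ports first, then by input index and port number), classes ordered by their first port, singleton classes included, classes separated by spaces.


{out.1, y3.1} {out.2} {y1.1} {y1.2, y2.2} {y2.1} {y3.2}


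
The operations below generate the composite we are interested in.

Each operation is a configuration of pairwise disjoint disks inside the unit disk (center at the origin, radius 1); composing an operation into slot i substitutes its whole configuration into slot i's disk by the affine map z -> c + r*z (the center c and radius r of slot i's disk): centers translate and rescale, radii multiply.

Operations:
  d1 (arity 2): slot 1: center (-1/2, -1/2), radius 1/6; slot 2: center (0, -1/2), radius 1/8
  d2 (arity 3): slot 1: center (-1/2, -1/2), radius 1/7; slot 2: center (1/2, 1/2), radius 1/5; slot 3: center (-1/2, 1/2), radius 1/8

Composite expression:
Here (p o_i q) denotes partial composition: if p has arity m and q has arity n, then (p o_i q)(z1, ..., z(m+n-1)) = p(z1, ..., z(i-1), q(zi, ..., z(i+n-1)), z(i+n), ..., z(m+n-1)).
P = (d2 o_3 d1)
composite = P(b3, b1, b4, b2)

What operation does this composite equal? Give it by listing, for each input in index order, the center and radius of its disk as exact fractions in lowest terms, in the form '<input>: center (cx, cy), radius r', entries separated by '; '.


b1: center (1/2, 1/2), radius 1/5; b2: center (-1/2, 7/16), radius 1/64; b3: center (-1/2, -1/2), radius 1/7; b4: center (-9/16, 7/16), radius 1/48

Nesting under d2 composes maps z -> c + r*z down each b-path.
b3: after 1 affine step, its disk has center (-1/2, -1/2), radius 1/7
b1: after 1 affine step, its disk has center (1/2, 1/2), radius 1/5
b4: after 2 affine steps, its disk has center (-9/16, 7/16), radius 1/48
b2: after 2 affine steps, its disk has center (-1/2, 7/16), radius 1/64


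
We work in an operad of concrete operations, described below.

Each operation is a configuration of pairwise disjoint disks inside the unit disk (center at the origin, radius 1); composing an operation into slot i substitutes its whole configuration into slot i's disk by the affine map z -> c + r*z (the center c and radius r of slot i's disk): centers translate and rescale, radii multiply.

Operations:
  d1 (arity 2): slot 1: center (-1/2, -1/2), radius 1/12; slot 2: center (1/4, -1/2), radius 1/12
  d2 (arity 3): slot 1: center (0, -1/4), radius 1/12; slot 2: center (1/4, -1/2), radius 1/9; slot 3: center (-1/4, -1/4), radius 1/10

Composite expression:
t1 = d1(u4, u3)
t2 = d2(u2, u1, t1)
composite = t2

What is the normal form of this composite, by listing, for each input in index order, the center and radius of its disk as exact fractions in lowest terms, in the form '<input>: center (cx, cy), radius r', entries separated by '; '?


u1: center (1/4, -1/2), radius 1/9; u2: center (0, -1/4), radius 1/12; u3: center (-9/40, -3/10), radius 1/120; u4: center (-3/10, -3/10), radius 1/120

Nesting under d2 composes maps z -> c + r*z down each u-path.
input u2: composing its 1 substitution step yields center (0, -1/4), radius 1/12
input u1: composing its 1 substitution step yields center (1/4, -1/2), radius 1/9
input u4: composing its 2 substitution steps yields center (-3/10, -3/10), radius 1/120
input u3: composing its 2 substitution steps yields center (-9/40, -3/10), radius 1/120


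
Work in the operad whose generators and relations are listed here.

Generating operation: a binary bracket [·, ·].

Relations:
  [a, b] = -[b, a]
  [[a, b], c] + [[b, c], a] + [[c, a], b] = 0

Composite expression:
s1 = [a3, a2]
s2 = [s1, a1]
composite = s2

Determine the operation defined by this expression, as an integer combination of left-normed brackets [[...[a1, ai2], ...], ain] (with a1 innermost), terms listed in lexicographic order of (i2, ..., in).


[[a1, a2], a3] - [[a1, a3], a2]

Skip Jacobi rewriting: expand, keep a1-initial words, read off terms.
Composite bracket: [[a3, a2], a1]
Each bracket splits as ab - ba, giving 4 signed words (2^2 = 4).
The a1-initial words carry the normal form:
  word a1a2a3 has sign +1, contributing +[[a1, a2], a3]
  word a1a3a2 has sign -1, contributing -[[a1, a3], a2]


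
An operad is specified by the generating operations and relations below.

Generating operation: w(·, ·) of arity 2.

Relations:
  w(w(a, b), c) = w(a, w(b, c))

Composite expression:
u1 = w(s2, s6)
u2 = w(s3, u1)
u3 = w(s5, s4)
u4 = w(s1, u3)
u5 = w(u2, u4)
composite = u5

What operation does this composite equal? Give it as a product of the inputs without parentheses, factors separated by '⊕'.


s3 ⊕ s2 ⊕ s6 ⊕ s1 ⊕ s5 ⊕ s4

Key point: w is associative — brackets drop, the s-order remains.
w(s2, s6) collapses to s2 ⊕ s6
w(s3, w(s2, s6)) collapses to s3 ⊕ s2 ⊕ s6
w(s5, s4) collapses to s5 ⊕ s4
w(s1, w(s5, s4)) collapses to s1 ⊕ s5 ⊕ s4
w(w(s3, w(s2, s6)), w(s1, w(s5, s4))) collapses to s3 ⊕ s2 ⊕ s6 ⊕ s1 ⊕ s5 ⊕ s4


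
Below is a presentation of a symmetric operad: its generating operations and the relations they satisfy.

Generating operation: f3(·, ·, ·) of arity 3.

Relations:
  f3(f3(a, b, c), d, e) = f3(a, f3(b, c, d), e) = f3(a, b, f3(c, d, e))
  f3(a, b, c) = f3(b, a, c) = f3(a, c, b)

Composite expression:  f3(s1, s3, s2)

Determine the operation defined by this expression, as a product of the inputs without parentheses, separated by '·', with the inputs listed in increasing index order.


s1 · s2 · s3

Shape and order are irrelevant to f3; the s-input set decides.
f3(s1, s3, s2) flattens to s1 · s3 · s2
sorting the factors by input index: s1 · s2 · s3


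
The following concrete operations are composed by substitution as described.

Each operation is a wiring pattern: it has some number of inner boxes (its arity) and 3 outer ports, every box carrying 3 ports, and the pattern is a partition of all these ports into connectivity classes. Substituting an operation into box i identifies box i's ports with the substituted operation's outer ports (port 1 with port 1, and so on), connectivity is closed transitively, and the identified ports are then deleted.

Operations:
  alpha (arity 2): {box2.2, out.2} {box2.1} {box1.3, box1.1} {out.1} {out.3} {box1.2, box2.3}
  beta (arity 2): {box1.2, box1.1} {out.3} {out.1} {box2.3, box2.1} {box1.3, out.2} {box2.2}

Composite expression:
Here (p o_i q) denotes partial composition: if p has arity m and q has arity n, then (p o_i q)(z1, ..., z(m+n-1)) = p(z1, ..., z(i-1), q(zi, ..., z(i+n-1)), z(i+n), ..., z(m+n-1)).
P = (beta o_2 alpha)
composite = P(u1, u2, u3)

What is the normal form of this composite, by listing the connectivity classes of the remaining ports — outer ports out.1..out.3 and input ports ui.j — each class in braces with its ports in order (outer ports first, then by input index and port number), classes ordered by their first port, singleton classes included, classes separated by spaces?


Substituting into beta glues patterns; closure does the rest.
after alpha, the pattern on (u2, u3) reads {out.1} {out.2, u3.2} {out.3} {u2.1, u2.3} {u2.2, u3.3} {u3.1} (out.j = its outer ports)
after beta, the pattern on (u1, u2, u3) reads {out.1} {out.2, u1.3} {out.3} {u1.1, u1.2} {u2.1, u2.3} {u2.2, u3.3} {u3.1} {u3.2} (out.j = its outer ports)

{out.1} {out.2, u1.3} {out.3} {u1.1, u1.2} {u2.1, u2.3} {u2.2, u3.3} {u3.1} {u3.2}


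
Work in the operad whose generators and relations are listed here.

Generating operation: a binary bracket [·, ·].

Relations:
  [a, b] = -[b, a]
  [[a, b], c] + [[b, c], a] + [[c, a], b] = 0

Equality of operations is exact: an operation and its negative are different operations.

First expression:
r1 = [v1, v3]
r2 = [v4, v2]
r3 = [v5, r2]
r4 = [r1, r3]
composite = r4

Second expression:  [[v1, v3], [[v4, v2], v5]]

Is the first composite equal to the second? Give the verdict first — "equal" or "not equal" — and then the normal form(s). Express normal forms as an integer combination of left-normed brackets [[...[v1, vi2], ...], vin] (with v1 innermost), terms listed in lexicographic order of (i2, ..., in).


Reducing the first expression gives [[[[v1, v3], v2], v4], v5] - [[[[v1, v3], v4], v2], v5] - [[[[v1, v3], v5], v2], v4] + [[[[v1, v3], v5], v4], v2]
Reducing the second expression gives -[[[[v1, v3], v2], v4], v5] + [[[[v1, v3], v4], v2], v5] + [[[[v1, v3], v5], v2], v4] - [[[[v1, v3], v5], v4], v2]
Distinct normal forms: not equal.

not equal — first [[[[v1, v3], v2], v4], v5] - [[[[v1, v3], v4], v2], v5] - [[[[v1, v3], v5], v2], v4] + [[[[v1, v3], v5], v4], v2], second -[[[[v1, v3], v2], v4], v5] + [[[[v1, v3], v4], v2], v5] + [[[[v1, v3], v5], v2], v4] - [[[[v1, v3], v5], v4], v2]


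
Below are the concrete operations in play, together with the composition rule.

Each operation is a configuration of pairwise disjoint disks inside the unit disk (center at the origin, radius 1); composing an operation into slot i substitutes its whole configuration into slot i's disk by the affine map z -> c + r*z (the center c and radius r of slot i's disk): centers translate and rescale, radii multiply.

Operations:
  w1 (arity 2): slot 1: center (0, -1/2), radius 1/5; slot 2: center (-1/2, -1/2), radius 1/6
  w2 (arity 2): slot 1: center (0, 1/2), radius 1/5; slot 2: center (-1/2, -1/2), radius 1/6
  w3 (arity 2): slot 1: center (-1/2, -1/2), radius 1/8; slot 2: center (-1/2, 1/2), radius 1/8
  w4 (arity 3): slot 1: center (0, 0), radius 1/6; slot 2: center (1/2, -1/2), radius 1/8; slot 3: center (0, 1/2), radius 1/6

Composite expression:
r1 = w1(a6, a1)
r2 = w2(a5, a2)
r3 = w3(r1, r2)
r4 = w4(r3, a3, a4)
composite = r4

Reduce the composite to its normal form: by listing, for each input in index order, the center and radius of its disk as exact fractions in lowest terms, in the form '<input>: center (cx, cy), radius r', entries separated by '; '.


Nesting under w4 composes maps z -> c + r*z down each a-path.
a6: after 3 affine steps, its disk has center (-1/12, -3/32), radius 1/240
a1: after 3 affine steps, its disk has center (-3/32, -3/32), radius 1/288
a5: after 3 affine steps, its disk has center (-1/12, 3/32), radius 1/240
a2: after 3 affine steps, its disk has center (-3/32, 7/96), radius 1/288
a3: after 1 affine step, its disk has center (1/2, -1/2), radius 1/8
a4: after 1 affine step, its disk has center (0, 1/2), radius 1/6

a1: center (-3/32, -3/32), radius 1/288; a2: center (-3/32, 7/96), radius 1/288; a3: center (1/2, -1/2), radius 1/8; a4: center (0, 1/2), radius 1/6; a5: center (-1/12, 3/32), radius 1/240; a6: center (-1/12, -3/32), radius 1/240


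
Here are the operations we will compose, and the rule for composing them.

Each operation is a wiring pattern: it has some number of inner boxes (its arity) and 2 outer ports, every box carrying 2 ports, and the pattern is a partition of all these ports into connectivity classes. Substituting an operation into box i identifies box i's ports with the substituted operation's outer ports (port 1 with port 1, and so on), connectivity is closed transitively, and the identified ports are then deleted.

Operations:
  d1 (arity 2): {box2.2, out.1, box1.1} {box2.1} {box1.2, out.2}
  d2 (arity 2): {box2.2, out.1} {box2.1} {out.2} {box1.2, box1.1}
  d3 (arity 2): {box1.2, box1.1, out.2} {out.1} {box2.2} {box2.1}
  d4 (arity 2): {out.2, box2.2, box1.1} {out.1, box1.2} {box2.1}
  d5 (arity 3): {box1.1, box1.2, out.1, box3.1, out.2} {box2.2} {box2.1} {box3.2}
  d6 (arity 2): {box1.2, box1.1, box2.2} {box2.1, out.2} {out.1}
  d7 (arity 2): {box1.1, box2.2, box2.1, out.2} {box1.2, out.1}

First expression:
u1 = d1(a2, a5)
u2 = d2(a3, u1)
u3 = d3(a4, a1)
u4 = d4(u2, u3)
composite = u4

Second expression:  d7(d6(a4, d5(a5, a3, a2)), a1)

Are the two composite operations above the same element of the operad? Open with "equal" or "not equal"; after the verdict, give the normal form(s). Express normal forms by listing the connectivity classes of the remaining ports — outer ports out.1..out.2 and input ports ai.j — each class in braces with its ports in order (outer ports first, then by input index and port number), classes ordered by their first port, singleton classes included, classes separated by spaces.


Reducing the first expression gives {out.1} {out.2, a2.2, a4.1, a4.2} {a1.1} {a1.2} {a2.1, a5.2} {a3.1, a3.2} {a5.1}
Reducing the second expression gives {out.1, a2.1, a4.1, a4.2, a5.1, a5.2} {out.2, a1.1, a1.2} {a2.2} {a3.1} {a3.2}
They disagree, so not equal.

not equal; first: {out.1} {out.2, a2.2, a4.1, a4.2} {a1.1} {a1.2} {a2.1, a5.2} {a3.1, a3.2} {a5.1}; second: {out.1, a2.1, a4.1, a4.2, a5.1, a5.2} {out.2, a1.1, a1.2} {a2.2} {a3.1} {a3.2}


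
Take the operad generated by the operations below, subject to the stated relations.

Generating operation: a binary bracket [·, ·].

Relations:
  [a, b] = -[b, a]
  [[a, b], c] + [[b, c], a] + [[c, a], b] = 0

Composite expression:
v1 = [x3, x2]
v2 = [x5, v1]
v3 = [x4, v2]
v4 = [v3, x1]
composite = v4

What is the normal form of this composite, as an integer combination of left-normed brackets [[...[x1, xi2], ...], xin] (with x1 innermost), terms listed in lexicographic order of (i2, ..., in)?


Expand each bracket as ab - ba; the x1-initial words give the coefficients.
Composite bracket: [[x4, [x5, [x3, x2]]], x1]
Expanding via [a, b] = ab - ba: 16 signed words (2^4 = 16).
Only words starting with x1 matter:
  x1x2x3x5x4 (sign +1) contributes +[[[[x1, x2], x3], x5], x4]
  x1x3x2x5x4 (sign -1) contributes -[[[[x1, x3], x2], x5], x4]
  x1x4x2x3x5 (sign -1) contributes -[[[[x1, x4], x2], x3], x5]
  x1x4x3x2x5 (sign +1) contributes +[[[[x1, x4], x3], x2], x5]
  x1x4x5x2x3 (sign +1) contributes +[[[[x1, x4], x5], x2], x3]
  x1x4x5x3x2 (sign -1) contributes -[[[[x1, x4], x5], x3], x2]
  x1x5x2x3x4 (sign -1) contributes -[[[[x1, x5], x2], x3], x4]
  x1x5x3x2x4 (sign +1) contributes +[[[[x1, x5], x3], x2], x4]

[[[[x1, x2], x3], x5], x4] - [[[[x1, x3], x2], x5], x4] - [[[[x1, x4], x2], x3], x5] + [[[[x1, x4], x3], x2], x5] + [[[[x1, x4], x5], x2], x3] - [[[[x1, x4], x5], x3], x2] - [[[[x1, x5], x2], x3], x4] + [[[[x1, x5], x3], x2], x4]


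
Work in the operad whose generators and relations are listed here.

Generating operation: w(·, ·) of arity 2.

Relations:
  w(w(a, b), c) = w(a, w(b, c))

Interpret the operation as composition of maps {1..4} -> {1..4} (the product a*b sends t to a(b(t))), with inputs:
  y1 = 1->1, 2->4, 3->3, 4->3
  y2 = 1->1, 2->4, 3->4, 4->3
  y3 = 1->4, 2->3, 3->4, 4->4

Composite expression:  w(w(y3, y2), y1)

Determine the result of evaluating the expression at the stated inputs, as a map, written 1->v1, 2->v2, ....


1->4, 2->4, 3->4, 4->4

w(y3, y2) = 1->4, 2->4, 3->4, 4->4
w(w(y3, y2), y1) = 1->4, 2->4, 3->4, 4->4


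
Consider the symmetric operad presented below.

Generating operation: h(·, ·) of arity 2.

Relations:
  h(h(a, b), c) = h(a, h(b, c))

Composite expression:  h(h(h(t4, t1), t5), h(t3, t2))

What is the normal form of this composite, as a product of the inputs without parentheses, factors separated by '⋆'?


All parenthesizations of h agree; list the t-inputs left to right.
h(t4, t1) flattens to t4 ⋆ t1
h(h(t4, t1), t5) flattens to t4 ⋆ t1 ⋆ t5
h(t3, t2) flattens to t3 ⋆ t2
h(h(h(t4, t1), t5), h(t3, t2)) flattens to t4 ⋆ t1 ⋆ t5 ⋆ t3 ⋆ t2

t4 ⋆ t1 ⋆ t5 ⋆ t3 ⋆ t2


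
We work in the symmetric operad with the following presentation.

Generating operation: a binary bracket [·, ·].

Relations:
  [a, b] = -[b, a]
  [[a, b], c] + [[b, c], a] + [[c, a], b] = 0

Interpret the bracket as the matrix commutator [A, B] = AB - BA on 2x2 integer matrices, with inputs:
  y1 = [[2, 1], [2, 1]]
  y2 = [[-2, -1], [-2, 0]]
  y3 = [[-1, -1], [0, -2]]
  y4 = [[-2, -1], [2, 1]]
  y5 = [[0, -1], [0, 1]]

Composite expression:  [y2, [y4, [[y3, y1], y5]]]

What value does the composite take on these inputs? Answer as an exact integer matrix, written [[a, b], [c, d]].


[y3, y1] = [[-2, 2], [-2, 2]]
[[y3, y1], y5] = [[-2, 6], [2, 2]]
[y4, [[y3, y1], y5]] = [[-14, -22], [-2, 14]]
[y2, [y4, [[y3, y1], y5]]] = [[-42, 16], [52, 42]]

[[-42, 16], [52, 42]]


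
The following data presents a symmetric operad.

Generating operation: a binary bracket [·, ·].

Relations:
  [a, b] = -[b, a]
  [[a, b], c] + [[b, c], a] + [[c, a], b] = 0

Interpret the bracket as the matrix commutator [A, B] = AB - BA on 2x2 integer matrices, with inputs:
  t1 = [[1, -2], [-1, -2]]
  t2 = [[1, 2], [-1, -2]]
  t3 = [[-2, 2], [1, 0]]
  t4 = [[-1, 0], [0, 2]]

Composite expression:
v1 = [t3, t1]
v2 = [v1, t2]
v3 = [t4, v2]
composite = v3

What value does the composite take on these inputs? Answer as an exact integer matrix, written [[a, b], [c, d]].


[[0, -18], [9, 0]]

[t3, t1] = [[0, -2], [1, 0]]
[[t3, t1], t2] = [[0, 6], [3, 0]]
[t4, [[t3, t1], t2]] = [[0, -18], [9, 0]]


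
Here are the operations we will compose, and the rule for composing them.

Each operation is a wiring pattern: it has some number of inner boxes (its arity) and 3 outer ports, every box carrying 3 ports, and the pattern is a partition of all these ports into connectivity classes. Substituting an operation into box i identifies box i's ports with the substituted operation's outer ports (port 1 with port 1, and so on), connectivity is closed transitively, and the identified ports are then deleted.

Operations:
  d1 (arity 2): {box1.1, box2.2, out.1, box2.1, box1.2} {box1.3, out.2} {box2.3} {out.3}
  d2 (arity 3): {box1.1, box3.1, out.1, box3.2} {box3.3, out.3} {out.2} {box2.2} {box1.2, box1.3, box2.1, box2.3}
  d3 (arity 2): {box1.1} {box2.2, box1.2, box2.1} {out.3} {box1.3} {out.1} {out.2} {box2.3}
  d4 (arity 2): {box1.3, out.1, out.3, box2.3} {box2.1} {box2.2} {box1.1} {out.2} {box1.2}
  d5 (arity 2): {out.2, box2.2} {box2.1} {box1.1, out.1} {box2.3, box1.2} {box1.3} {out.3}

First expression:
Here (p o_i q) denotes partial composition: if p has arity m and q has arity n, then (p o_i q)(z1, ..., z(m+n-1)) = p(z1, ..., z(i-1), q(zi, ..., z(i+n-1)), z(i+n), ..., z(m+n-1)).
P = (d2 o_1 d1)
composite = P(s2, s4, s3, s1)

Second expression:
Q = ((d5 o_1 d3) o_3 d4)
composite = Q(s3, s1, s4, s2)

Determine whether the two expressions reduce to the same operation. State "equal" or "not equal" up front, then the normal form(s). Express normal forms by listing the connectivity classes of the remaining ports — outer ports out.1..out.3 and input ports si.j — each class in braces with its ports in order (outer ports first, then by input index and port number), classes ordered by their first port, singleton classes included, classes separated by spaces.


not equal; the first gives {out.1, s1.1, s1.2, s2.1, s2.2, s4.1, s4.2} {out.2} {out.3, s1.3} {s2.3, s3.1, s3.3} {s3.2} {s4.3} and the second {out.1} {out.2} {out.3} {s1.1, s1.2, s3.2} {s1.3} {s2.1} {s2.2} {s2.3, s4.3} {s3.1} {s3.3} {s4.1} {s4.2}

The first composite normalizes to {out.1, s1.1, s1.2, s2.1, s2.2, s4.1, s4.2} {out.2} {out.3, s1.3} {s2.3, s3.1, s3.3} {s3.2} {s4.3}
The second composite normalizes to {out.1} {out.2} {out.3} {s1.1, s1.2, s3.2} {s1.3} {s2.1} {s2.2} {s2.3, s4.3} {s3.1} {s3.3} {s4.1} {s4.2}
They disagree, so not equal.
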